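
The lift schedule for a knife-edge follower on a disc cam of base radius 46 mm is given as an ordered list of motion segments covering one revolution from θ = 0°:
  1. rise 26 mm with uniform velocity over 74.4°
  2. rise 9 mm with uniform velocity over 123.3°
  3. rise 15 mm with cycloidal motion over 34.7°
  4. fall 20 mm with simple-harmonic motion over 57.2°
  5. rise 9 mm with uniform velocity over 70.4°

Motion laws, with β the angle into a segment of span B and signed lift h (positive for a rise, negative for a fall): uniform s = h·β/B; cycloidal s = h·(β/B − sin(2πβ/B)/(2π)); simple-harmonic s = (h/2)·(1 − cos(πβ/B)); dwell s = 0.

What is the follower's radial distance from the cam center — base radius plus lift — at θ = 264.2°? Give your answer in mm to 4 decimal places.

seg 1 [0°–74.4°] uniform, h=26: full span → s += 26 → s = 26.0000
seg 2 [74.4°–197.7°] uniform, h=9: full span → s += 9 → s = 35.0000
seg 3 [197.7°–232.4°] cycloidal, h=15: full span → s += 15 → s = 50.0000
seg 4 [232.4°–289.6°] simple-harmonic, h=-20: θ=264.2° here. β=31.8, B=57.2. -20/2·(1 − cos(π·0.5559)) = -11.7485 → s = 38.2515
radial distance = base radius + s = 46 + 38.2515 = 84.2515

84.2515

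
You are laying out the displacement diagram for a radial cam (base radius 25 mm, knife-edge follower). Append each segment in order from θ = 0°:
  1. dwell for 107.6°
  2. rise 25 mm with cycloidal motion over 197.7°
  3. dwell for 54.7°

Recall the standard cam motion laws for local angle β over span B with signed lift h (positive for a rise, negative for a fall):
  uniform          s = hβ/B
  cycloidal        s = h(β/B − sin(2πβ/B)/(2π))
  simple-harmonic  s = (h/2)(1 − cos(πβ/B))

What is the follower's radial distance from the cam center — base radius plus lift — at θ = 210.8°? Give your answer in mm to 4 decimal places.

seg 1 [0°–107.6°] dwell: s stays 0.0000
seg 2 [107.6°–305.3°] cycloidal, h=25: θ=210.8° here. β=103.2, B=197.7. 25·(0.5220 − sin(2π·0.5220)/(2π)) = 13.5984 → s = 13.5984
radial distance = base radius + s = 25 + 13.5984 = 38.5984

38.5984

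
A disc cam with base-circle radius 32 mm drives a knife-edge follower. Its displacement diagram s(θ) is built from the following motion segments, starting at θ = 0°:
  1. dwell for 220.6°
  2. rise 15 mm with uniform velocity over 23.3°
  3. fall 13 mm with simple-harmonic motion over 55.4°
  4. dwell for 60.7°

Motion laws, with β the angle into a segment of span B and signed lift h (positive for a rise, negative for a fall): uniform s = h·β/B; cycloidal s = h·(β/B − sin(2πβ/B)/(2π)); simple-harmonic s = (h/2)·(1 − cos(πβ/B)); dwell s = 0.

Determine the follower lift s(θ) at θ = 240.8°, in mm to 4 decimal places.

seg 1 [0°–220.6°] dwell: s stays 0.0000
seg 2 [220.6°–243.9°] uniform, h=15: θ=240.8° here. β=20.2, B=23.3. 15·20.2/23.3 = 13.0043 → s = 13.0043

13.0043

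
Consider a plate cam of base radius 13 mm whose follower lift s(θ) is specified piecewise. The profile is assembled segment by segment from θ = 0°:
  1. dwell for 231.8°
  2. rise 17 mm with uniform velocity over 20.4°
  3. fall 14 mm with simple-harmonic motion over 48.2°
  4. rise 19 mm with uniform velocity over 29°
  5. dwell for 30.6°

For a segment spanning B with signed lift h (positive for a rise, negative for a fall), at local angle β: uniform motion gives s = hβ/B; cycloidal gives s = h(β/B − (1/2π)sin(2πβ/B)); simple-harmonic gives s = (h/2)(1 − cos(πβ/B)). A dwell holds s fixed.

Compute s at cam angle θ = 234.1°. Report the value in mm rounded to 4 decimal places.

seg 1 [0°–231.8°] dwell: s stays 0.0000
seg 2 [231.8°–252.2°] uniform, h=17: θ=234.1° here. β=2.3, B=20.4. 17·2.3/20.4 = 1.9167 → s = 1.9167

1.9167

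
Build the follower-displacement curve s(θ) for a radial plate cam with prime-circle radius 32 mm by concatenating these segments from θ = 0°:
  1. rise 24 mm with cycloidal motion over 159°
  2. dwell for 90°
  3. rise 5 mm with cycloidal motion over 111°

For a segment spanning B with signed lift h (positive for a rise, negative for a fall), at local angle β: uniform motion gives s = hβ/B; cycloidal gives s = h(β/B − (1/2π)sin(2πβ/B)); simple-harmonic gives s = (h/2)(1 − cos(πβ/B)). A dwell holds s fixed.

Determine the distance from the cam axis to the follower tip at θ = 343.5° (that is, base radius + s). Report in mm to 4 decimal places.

seg 1 [0°–159°] cycloidal, h=24: full span → s += 24 → s = 24.0000
seg 2 [159°–249°] dwell: s stays 24.0000
seg 3 [249°–360°] cycloidal, h=5: θ=343.5° here. β=94.5, B=111. 5·(0.8514 − sin(2π·0.8514)/(2π)) = 4.8966 → s = 28.8966
radial distance = base radius + s = 32 + 28.8966 = 60.8966

60.8966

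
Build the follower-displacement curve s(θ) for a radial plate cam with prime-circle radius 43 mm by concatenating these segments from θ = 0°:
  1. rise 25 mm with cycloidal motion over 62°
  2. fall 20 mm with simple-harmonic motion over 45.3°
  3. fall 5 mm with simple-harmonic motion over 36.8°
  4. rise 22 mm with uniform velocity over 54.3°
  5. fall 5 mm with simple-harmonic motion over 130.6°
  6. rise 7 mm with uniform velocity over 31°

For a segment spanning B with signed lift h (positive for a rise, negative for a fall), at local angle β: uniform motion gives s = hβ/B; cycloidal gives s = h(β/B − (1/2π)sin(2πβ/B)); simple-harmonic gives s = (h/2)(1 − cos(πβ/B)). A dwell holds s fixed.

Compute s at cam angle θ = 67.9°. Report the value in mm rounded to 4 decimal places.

seg 1 [0°–62°] cycloidal, h=25: full span → s += 25 → s = 25.0000
seg 2 [62°–107.3°] simple-harmonic, h=-20: θ=67.9° here. β=5.9, B=45.3. -20/2·(1 − cos(π·0.1302)) = -0.8255 → s = 24.1745

24.1745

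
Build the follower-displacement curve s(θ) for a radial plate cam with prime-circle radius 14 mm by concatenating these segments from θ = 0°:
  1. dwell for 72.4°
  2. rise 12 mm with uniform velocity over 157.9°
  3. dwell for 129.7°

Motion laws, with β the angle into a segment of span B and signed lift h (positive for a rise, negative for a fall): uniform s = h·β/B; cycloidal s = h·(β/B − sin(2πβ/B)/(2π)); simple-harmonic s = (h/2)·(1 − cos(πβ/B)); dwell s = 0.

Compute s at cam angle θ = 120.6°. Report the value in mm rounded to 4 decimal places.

seg 1 [0°–72.4°] dwell: s stays 0.0000
seg 2 [72.4°–230.3°] uniform, h=12: θ=120.6° here. β=48.2, B=157.9. 12·48.2/157.9 = 3.6631 → s = 3.6631

3.6631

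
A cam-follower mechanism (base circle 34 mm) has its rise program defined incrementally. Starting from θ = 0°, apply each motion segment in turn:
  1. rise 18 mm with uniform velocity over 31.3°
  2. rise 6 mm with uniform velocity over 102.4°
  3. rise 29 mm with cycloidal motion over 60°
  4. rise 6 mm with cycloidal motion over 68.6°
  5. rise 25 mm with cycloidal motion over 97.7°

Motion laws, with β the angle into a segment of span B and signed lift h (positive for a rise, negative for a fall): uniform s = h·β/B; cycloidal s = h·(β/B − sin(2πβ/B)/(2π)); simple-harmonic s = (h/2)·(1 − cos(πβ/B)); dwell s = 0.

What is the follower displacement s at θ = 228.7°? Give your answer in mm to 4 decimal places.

seg 1 [0°–31.3°] uniform, h=18: full span → s += 18 → s = 18.0000
seg 2 [31.3°–133.7°] uniform, h=6: full span → s += 6 → s = 24.0000
seg 3 [133.7°–193.7°] cycloidal, h=29: full span → s += 29 → s = 53.0000
seg 4 [193.7°–262.3°] cycloidal, h=6: θ=228.7° here. β=35, B=68.6. 6·(0.5102 − sin(2π·0.5102)/(2π)) = 3.1224 → s = 56.1224

56.1224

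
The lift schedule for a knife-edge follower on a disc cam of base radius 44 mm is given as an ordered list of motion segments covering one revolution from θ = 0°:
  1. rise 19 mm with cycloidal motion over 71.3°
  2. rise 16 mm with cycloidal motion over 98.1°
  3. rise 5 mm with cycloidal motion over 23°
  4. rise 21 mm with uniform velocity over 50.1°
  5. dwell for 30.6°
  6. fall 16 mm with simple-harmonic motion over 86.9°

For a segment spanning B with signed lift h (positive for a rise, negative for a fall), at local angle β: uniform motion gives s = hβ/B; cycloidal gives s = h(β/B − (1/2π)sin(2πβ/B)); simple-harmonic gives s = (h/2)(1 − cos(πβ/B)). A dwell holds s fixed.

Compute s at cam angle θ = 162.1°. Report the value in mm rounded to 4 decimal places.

seg 1 [0°–71.3°] cycloidal, h=19: full span → s += 19 → s = 19.0000
seg 2 [71.3°–169.4°] cycloidal, h=16: θ=162.1° here. β=90.8, B=98.1. 16·(0.9256 − sin(2π·0.9256)/(2π)) = 15.9571 → s = 34.9571

34.9571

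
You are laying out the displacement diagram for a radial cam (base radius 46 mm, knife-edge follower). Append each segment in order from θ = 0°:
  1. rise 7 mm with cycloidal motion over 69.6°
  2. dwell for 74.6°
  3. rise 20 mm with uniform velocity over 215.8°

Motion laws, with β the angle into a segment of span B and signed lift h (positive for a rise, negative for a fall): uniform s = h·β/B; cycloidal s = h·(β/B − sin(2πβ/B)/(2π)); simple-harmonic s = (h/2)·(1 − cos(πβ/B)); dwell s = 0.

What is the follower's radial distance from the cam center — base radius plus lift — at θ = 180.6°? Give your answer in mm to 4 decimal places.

seg 1 [0°–69.6°] cycloidal, h=7: full span → s += 7 → s = 7.0000
seg 2 [69.6°–144.2°] dwell: s stays 7.0000
seg 3 [144.2°–360°] uniform, h=20: θ=180.6° here. β=36.4, B=215.8. 20·36.4/215.8 = 3.3735 → s = 10.3735
radial distance = base radius + s = 46 + 10.3735 = 56.3735

56.3735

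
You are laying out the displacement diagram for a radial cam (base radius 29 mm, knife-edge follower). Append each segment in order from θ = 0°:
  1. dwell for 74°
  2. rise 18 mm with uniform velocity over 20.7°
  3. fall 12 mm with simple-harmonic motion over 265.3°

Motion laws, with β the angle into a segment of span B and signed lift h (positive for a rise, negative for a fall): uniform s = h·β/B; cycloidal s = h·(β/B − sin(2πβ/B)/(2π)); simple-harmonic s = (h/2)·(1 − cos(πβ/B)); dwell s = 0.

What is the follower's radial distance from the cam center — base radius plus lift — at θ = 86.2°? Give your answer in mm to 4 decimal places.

seg 1 [0°–74°] dwell: s stays 0.0000
seg 2 [74°–94.7°] uniform, h=18: θ=86.2° here. β=12.2, B=20.7. 18·12.2/20.7 = 10.6087 → s = 10.6087
radial distance = base radius + s = 29 + 10.6087 = 39.6087

39.6087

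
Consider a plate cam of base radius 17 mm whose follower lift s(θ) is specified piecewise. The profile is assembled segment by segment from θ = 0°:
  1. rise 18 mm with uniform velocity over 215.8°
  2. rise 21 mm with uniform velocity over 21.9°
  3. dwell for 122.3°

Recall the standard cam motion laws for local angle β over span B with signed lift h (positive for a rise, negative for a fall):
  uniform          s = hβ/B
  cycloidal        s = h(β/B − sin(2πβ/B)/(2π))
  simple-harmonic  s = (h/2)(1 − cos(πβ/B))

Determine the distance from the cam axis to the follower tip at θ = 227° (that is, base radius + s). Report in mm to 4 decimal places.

seg 1 [0°–215.8°] uniform, h=18: full span → s += 18 → s = 18.0000
seg 2 [215.8°–237.7°] uniform, h=21: θ=227° here. β=11.2, B=21.9. 21·11.2/21.9 = 10.7397 → s = 28.7397
radial distance = base radius + s = 17 + 28.7397 = 45.7397

45.7397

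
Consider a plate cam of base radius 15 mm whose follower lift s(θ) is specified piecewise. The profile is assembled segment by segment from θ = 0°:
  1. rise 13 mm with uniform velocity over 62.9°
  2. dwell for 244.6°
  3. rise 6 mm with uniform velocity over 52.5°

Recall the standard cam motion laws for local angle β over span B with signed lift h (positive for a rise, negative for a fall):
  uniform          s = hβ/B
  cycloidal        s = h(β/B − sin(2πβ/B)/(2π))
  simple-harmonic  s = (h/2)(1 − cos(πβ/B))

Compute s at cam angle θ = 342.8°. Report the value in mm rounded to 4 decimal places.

seg 1 [0°–62.9°] uniform, h=13: full span → s += 13 → s = 13.0000
seg 2 [62.9°–307.5°] dwell: s stays 13.0000
seg 3 [307.5°–360°] uniform, h=6: θ=342.8° here. β=35.3, B=52.5. 6·35.3/52.5 = 4.0343 → s = 17.0343

17.0343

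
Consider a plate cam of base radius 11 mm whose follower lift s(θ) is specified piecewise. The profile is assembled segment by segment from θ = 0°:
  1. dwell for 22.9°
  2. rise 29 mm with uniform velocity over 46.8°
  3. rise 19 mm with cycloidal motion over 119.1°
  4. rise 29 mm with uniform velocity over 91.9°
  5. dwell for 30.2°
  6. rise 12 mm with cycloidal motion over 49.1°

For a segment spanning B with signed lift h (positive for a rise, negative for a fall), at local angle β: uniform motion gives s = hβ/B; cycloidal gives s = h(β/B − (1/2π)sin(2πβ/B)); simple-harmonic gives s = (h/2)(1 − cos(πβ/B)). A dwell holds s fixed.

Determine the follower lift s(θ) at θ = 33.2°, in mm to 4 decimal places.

seg 1 [0°–22.9°] dwell: s stays 0.0000
seg 2 [22.9°–69.7°] uniform, h=29: θ=33.2° here. β=10.3, B=46.8. 29·10.3/46.8 = 6.3825 → s = 6.3825

6.3825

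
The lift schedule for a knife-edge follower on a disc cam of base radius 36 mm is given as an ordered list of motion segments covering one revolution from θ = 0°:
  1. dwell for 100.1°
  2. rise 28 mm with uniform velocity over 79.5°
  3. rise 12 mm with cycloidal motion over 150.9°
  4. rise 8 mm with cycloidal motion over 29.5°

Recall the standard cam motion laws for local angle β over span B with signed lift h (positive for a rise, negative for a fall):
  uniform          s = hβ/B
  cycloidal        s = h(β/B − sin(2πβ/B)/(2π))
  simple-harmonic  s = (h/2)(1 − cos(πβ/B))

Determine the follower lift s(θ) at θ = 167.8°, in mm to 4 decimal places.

seg 1 [0°–100.1°] dwell: s stays 0.0000
seg 2 [100.1°–179.6°] uniform, h=28: θ=167.8° here. β=67.7, B=79.5. 28·67.7/79.5 = 23.8440 → s = 23.8440

23.8440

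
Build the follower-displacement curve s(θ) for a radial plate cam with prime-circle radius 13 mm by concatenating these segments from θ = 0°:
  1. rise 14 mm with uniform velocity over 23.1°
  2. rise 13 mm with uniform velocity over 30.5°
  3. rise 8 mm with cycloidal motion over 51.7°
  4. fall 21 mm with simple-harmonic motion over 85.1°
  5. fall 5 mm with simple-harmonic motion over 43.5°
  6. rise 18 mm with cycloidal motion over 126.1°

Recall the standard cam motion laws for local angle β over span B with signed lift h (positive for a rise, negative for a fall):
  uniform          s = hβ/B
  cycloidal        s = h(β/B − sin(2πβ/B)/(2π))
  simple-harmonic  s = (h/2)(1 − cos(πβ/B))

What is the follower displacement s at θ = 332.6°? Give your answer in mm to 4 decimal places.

seg 1 [0°–23.1°] uniform, h=14: full span → s += 14 → s = 14.0000
seg 2 [23.1°–53.6°] uniform, h=13: full span → s += 13 → s = 27.0000
seg 3 [53.6°–105.3°] cycloidal, h=8: full span → s += 8 → s = 35.0000
seg 4 [105.3°–190.4°] simple-harmonic, h=-21: full span → s += -21 → s = 14.0000
seg 5 [190.4°–233.9°] simple-harmonic, h=-5: full span → s += -5 → s = 9.0000
seg 6 [233.9°–360°] cycloidal, h=18: θ=332.6° here. β=98.7, B=126.1. 18·(0.7827 − sin(2π·0.7827)/(2π)) = 16.8933 → s = 25.8933

25.8933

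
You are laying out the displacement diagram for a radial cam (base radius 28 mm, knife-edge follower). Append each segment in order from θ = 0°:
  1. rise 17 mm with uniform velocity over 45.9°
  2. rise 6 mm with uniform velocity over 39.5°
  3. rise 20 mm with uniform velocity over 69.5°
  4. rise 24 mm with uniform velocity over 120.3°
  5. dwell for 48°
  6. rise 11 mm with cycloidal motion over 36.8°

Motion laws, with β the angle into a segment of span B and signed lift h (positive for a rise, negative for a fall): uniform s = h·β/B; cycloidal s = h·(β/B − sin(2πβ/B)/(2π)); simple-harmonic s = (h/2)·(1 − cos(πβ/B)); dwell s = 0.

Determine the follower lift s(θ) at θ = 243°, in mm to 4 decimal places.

seg 1 [0°–45.9°] uniform, h=17: full span → s += 17 → s = 17.0000
seg 2 [45.9°–85.4°] uniform, h=6: full span → s += 6 → s = 23.0000
seg 3 [85.4°–154.9°] uniform, h=20: full span → s += 20 → s = 43.0000
seg 4 [154.9°–275.2°] uniform, h=24: θ=243° here. β=88.1, B=120.3. 24·88.1/120.3 = 17.5761 → s = 60.5761

60.5761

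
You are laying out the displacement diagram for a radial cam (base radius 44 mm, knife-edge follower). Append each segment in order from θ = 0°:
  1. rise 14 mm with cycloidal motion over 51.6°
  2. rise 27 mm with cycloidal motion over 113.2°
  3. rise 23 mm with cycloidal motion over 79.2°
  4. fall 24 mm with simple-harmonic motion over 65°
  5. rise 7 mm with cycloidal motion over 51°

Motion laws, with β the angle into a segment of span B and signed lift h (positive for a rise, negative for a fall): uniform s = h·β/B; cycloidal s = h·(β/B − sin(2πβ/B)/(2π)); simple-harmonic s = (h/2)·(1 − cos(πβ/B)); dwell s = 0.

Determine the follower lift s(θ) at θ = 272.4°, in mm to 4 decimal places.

seg 1 [0°–51.6°] cycloidal, h=14: full span → s += 14 → s = 14.0000
seg 2 [51.6°–164.8°] cycloidal, h=27: full span → s += 27 → s = 41.0000
seg 3 [164.8°–244°] cycloidal, h=23: full span → s += 23 → s = 64.0000
seg 4 [244°–309°] simple-harmonic, h=-24: θ=272.4° here. β=28.4, B=65. -24/2·(1 − cos(π·0.4369)) = -9.6376 → s = 54.3624

54.3624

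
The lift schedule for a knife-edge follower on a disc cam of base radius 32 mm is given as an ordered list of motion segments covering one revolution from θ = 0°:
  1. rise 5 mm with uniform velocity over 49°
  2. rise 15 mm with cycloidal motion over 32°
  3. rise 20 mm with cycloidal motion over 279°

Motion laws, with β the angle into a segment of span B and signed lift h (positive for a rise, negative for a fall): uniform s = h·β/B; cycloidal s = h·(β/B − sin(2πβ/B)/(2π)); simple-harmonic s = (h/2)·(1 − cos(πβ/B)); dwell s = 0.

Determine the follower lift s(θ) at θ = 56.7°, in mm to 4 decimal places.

seg 1 [0°–49°] uniform, h=5: full span → s += 5 → s = 5.0000
seg 2 [49°–81°] cycloidal, h=15: θ=56.7° here. β=7.7, B=32. 15·(0.2406 − sin(2π·0.2406)/(2π)) = 1.2262 → s = 6.2262

6.2262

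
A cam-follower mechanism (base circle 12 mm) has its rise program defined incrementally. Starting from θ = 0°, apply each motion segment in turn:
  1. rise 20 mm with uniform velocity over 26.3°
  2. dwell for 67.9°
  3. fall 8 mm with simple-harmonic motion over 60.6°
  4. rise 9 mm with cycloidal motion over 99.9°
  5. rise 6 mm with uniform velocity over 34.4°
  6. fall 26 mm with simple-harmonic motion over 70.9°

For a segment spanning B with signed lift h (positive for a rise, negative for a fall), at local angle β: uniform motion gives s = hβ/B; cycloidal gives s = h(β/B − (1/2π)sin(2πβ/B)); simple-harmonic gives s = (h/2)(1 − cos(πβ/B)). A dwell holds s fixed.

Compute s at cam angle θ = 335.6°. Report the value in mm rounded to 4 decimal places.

seg 1 [0°–26.3°] uniform, h=20: full span → s += 20 → s = 20.0000
seg 2 [26.3°–94.2°] dwell: s stays 20.0000
seg 3 [94.2°–154.8°] simple-harmonic, h=-8: full span → s += -8 → s = 12.0000
seg 4 [154.8°–254.7°] cycloidal, h=9: full span → s += 9 → s = 21.0000
seg 5 [254.7°–289.1°] uniform, h=6: full span → s += 6 → s = 27.0000
seg 6 [289.1°–360°] simple-harmonic, h=-26: θ=335.6° here. β=46.5, B=70.9. -26/2·(1 − cos(π·0.6559)) = -19.1139 → s = 7.8861

7.8861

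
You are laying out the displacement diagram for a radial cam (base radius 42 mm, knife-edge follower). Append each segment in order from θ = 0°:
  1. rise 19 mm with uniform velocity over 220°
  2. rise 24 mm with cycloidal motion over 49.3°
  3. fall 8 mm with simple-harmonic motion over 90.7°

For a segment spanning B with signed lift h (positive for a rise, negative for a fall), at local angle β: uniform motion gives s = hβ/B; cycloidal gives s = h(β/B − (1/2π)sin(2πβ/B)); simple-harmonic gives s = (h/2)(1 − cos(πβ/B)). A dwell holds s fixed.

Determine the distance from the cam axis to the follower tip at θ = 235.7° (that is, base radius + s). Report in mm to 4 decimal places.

seg 1 [0°–220°] uniform, h=19: full span → s += 19 → s = 19.0000
seg 2 [220°–269.3°] cycloidal, h=24: θ=235.7° here. β=15.7, B=49.3. 24·(0.3185 − sin(2π·0.3185)/(2π)) = 4.1712 → s = 23.1712
radial distance = base radius + s = 42 + 23.1712 = 65.1712

65.1712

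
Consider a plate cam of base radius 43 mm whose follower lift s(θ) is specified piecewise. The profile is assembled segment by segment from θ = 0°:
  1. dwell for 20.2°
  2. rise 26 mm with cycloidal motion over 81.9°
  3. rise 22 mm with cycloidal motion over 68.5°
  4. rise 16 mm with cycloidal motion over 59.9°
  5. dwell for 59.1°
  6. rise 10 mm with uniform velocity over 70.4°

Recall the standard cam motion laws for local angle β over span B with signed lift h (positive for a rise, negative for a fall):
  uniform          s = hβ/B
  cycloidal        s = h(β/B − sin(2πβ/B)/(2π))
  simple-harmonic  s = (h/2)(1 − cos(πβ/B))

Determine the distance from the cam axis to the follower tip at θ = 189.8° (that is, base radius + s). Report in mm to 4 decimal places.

seg 1 [0°–20.2°] dwell: s stays 0.0000
seg 2 [20.2°–102.1°] cycloidal, h=26: full span → s += 26 → s = 26.0000
seg 3 [102.1°–170.6°] cycloidal, h=22: full span → s += 22 → s = 48.0000
seg 4 [170.6°–230.5°] cycloidal, h=16: θ=189.8° here. β=19.2, B=59.9. 16·(0.3205 − sin(2π·0.3205)/(2π)) = 2.8281 → s = 50.8281
radial distance = base radius + s = 43 + 50.8281 = 93.8281

93.8281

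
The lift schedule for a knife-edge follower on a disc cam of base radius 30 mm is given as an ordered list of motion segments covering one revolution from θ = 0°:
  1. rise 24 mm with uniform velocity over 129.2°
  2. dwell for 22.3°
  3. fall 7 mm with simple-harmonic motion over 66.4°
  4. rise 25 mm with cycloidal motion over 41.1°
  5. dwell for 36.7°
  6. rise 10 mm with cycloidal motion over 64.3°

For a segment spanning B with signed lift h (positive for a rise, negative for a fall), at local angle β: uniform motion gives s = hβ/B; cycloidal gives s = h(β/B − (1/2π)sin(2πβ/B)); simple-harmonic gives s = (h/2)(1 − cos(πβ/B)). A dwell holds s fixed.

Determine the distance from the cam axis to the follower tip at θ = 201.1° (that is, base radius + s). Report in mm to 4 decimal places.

seg 1 [0°–129.2°] uniform, h=24: full span → s += 24 → s = 24.0000
seg 2 [129.2°–151.5°] dwell: s stays 24.0000
seg 3 [151.5°–217.9°] simple-harmonic, h=-7: θ=201.1° here. β=49.6, B=66.4. -7/2·(1 − cos(π·0.7470)) = -5.9513 → s = 18.0487
radial distance = base radius + s = 30 + 18.0487 = 48.0487

48.0487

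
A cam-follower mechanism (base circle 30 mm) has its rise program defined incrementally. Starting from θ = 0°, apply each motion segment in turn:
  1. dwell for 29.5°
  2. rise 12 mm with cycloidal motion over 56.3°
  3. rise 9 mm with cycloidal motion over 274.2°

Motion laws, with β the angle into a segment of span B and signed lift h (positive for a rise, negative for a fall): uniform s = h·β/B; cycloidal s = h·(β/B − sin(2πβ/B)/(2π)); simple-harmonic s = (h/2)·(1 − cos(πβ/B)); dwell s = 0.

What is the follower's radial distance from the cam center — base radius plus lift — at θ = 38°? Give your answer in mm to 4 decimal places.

seg 1 [0°–29.5°] dwell: s stays 0.0000
seg 2 [29.5°–85.8°] cycloidal, h=12: θ=38° here. β=8.5, B=56.3. 12·(0.1510 − sin(2π·0.1510)/(2π)) = 0.2598 → s = 0.2598
radial distance = base radius + s = 30 + 0.2598 = 30.2598

30.2598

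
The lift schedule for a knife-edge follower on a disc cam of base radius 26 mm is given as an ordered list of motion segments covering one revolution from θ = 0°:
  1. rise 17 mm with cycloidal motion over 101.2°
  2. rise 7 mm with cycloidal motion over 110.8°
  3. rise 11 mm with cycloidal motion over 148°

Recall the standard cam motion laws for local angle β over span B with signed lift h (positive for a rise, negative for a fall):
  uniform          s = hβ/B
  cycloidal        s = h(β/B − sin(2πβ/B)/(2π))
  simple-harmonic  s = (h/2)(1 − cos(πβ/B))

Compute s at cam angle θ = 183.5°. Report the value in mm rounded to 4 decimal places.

seg 1 [0°–101.2°] cycloidal, h=17: full span → s += 17 → s = 17.0000
seg 2 [101.2°–212°] cycloidal, h=7: θ=183.5° here. β=82.3, B=110.8. 7·(0.7428 − sin(2π·0.7428)/(2π)) = 6.3124 → s = 23.3124

23.3124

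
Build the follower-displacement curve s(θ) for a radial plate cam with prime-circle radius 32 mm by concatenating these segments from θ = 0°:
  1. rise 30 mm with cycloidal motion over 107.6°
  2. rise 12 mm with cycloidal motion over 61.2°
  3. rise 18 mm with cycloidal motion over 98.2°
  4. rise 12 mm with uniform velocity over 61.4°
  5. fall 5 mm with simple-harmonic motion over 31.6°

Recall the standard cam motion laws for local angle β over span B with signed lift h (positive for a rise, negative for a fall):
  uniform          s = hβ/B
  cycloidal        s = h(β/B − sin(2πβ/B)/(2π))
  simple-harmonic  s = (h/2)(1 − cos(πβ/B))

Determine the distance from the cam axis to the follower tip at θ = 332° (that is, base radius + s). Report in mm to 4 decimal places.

seg 1 [0°–107.6°] cycloidal, h=30: full span → s += 30 → s = 30.0000
seg 2 [107.6°–168.8°] cycloidal, h=12: full span → s += 12 → s = 42.0000
seg 3 [168.8°–267°] cycloidal, h=18: full span → s += 18 → s = 60.0000
seg 4 [267°–328.4°] uniform, h=12: full span → s += 12 → s = 72.0000
seg 5 [328.4°–360°] simple-harmonic, h=-5: θ=332° here. β=3.6, B=31.6. -5/2·(1 − cos(π·0.1139)) = -0.1584 → s = 71.8416
radial distance = base radius + s = 32 + 71.8416 = 103.8416

103.8416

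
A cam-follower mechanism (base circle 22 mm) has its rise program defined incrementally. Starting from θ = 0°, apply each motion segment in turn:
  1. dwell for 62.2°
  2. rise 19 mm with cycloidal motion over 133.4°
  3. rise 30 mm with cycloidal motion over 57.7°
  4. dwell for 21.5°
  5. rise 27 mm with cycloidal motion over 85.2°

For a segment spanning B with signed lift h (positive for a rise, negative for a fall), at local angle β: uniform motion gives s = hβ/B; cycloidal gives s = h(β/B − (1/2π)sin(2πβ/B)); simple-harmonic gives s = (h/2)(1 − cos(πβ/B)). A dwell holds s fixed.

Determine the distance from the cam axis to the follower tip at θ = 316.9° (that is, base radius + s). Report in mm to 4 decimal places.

seg 1 [0°–62.2°] dwell: s stays 0.0000
seg 2 [62.2°–195.6°] cycloidal, h=19: full span → s += 19 → s = 19.0000
seg 3 [195.6°–253.3°] cycloidal, h=30: full span → s += 30 → s = 49.0000
seg 4 [253.3°–274.8°] dwell: s stays 49.0000
seg 5 [274.8°–360°] cycloidal, h=27: θ=316.9° here. β=42.1, B=85.2. 27·(0.4941 − sin(2π·0.4941)/(2π)) = 13.1831 → s = 62.1831
radial distance = base radius + s = 22 + 62.1831 = 84.1831

84.1831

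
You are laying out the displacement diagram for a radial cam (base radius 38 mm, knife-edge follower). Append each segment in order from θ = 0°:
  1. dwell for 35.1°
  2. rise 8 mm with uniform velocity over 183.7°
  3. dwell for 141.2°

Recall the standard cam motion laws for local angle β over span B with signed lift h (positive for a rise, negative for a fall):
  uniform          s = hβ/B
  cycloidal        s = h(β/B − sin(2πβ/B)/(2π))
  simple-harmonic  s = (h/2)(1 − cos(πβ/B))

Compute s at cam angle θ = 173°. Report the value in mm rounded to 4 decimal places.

seg 1 [0°–35.1°] dwell: s stays 0.0000
seg 2 [35.1°–218.8°] uniform, h=8: θ=173° here. β=137.9, B=183.7. 8·137.9/183.7 = 6.0054 → s = 6.0054

6.0054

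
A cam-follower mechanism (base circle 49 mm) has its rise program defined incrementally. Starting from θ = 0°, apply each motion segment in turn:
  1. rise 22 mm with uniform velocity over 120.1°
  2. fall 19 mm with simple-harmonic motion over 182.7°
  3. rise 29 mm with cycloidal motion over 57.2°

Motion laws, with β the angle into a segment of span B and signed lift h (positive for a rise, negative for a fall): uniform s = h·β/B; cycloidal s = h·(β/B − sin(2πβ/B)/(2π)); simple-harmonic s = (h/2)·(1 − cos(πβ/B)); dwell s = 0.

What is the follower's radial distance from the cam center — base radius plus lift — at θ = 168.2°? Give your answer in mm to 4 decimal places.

seg 1 [0°–120.1°] uniform, h=22: full span → s += 22 → s = 22.0000
seg 2 [120.1°–302.8°] simple-harmonic, h=-19: θ=168.2° here. β=48.1, B=182.7. -19/2·(1 − cos(π·0.2633)) = -3.0684 → s = 18.9316
radial distance = base radius + s = 49 + 18.9316 = 67.9316

67.9316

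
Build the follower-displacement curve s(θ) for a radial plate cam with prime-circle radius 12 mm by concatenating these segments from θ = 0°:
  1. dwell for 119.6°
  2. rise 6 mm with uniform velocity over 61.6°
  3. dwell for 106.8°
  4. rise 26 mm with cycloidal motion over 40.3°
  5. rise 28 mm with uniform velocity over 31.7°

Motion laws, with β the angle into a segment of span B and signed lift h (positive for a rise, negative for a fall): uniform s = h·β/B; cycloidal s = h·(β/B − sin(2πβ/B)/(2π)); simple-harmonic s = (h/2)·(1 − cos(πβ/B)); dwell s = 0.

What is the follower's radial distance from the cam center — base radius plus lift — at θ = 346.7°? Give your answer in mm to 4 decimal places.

seg 1 [0°–119.6°] dwell: s stays 0.0000
seg 2 [119.6°–181.2°] uniform, h=6: full span → s += 6 → s = 6.0000
seg 3 [181.2°–288°] dwell: s stays 6.0000
seg 4 [288°–328.3°] cycloidal, h=26: full span → s += 26 → s = 32.0000
seg 5 [328.3°–360°] uniform, h=28: θ=346.7° here. β=18.4, B=31.7. 28·18.4/31.7 = 16.2524 → s = 48.2524
radial distance = base radius + s = 12 + 48.2524 = 60.2524

60.2524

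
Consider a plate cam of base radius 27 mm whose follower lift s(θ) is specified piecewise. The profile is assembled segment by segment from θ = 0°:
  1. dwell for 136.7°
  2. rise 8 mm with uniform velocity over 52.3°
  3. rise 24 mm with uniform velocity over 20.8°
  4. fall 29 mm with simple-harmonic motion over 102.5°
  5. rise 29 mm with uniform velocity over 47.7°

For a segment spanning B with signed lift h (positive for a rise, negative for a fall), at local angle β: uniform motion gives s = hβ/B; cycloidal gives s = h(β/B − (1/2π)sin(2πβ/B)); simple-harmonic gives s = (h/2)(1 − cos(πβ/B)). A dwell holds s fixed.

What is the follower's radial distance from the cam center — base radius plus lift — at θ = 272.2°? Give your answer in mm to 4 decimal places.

seg 1 [0°–136.7°] dwell: s stays 0.0000
seg 2 [136.7°–189°] uniform, h=8: full span → s += 8 → s = 8.0000
seg 3 [189°–209.8°] uniform, h=24: full span → s += 24 → s = 32.0000
seg 4 [209.8°–312.3°] simple-harmonic, h=-29: θ=272.2° here. β=62.4, B=102.5. -29/2·(1 − cos(π·0.6088)) = -19.3594 → s = 12.6406
radial distance = base radius + s = 27 + 12.6406 = 39.6406

39.6406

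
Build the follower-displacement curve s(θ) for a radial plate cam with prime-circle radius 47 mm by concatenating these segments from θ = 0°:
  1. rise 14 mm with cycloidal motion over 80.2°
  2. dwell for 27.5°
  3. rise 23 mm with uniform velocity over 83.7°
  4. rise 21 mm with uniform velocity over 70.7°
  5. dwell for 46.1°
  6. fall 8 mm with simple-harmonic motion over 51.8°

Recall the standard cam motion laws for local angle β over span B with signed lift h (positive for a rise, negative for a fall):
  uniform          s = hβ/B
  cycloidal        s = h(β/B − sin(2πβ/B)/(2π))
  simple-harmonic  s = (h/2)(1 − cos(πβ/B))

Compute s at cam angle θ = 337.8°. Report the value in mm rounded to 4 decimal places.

seg 1 [0°–80.2°] cycloidal, h=14: full span → s += 14 → s = 14.0000
seg 2 [80.2°–107.7°] dwell: s stays 14.0000
seg 3 [107.7°–191.4°] uniform, h=23: full span → s += 23 → s = 37.0000
seg 4 [191.4°–262.1°] uniform, h=21: full span → s += 21 → s = 58.0000
seg 5 [262.1°–308.2°] dwell: s stays 58.0000
seg 6 [308.2°–360°] simple-harmonic, h=-8: θ=337.8° here. β=29.6, B=51.8. -8/2·(1 − cos(π·0.5714)) = -4.8901 → s = 53.1099

53.1099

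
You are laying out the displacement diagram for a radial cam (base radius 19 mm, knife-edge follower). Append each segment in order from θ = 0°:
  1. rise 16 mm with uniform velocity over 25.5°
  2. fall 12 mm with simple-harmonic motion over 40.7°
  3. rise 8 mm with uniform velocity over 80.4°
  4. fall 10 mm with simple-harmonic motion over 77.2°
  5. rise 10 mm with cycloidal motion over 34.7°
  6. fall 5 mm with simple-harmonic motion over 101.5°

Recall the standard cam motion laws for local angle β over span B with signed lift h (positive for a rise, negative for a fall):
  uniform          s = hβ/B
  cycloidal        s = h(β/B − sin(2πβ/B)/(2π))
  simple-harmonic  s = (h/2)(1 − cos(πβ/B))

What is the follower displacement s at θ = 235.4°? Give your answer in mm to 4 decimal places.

seg 1 [0°–25.5°] uniform, h=16: full span → s += 16 → s = 16.0000
seg 2 [25.5°–66.2°] simple-harmonic, h=-12: full span → s += -12 → s = 4.0000
seg 3 [66.2°–146.6°] uniform, h=8: full span → s += 8 → s = 12.0000
seg 4 [146.6°–223.8°] simple-harmonic, h=-10: full span → s += -10 → s = 2.0000
seg 5 [223.8°–258.5°] cycloidal, h=10: θ=235.4° here. β=11.6, B=34.7. 10·(0.3343 − sin(2π·0.3343)/(2π)) = 1.9694 → s = 3.9694

3.9694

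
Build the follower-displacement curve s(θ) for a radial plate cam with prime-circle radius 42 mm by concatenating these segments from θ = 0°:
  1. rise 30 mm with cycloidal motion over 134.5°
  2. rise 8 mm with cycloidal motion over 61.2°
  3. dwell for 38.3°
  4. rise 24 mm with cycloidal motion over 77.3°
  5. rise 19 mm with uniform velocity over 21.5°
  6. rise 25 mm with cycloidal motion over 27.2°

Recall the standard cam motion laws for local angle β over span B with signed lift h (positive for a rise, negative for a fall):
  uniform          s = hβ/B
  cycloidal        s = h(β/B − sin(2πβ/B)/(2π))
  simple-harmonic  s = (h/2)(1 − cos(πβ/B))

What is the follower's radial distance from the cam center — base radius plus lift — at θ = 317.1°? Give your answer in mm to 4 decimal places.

seg 1 [0°–134.5°] cycloidal, h=30: full span → s += 30 → s = 30.0000
seg 2 [134.5°–195.7°] cycloidal, h=8: full span → s += 8 → s = 38.0000
seg 3 [195.7°–234°] dwell: s stays 38.0000
seg 4 [234°–311.3°] cycloidal, h=24: full span → s += 24 → s = 62.0000
seg 5 [311.3°–332.8°] uniform, h=19: θ=317.1° here. β=5.8, B=21.5. 19·5.8/21.5 = 5.1256 → s = 67.1256
radial distance = base radius + s = 42 + 67.1256 = 109.1256

109.1256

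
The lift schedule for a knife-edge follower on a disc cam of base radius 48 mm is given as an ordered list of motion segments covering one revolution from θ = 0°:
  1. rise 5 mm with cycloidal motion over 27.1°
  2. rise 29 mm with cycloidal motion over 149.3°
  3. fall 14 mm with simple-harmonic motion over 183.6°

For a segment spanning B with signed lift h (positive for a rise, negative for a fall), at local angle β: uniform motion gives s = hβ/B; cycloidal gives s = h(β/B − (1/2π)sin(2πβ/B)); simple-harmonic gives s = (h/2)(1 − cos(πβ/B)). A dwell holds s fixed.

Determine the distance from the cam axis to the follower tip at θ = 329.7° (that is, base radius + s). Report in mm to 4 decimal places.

seg 1 [0°–27.1°] cycloidal, h=5: full span → s += 5 → s = 5.0000
seg 2 [27.1°–176.4°] cycloidal, h=29: full span → s += 29 → s = 34.0000
seg 3 [176.4°–360°] simple-harmonic, h=-14: θ=329.7° here. β=153.3, B=183.6. -14/2·(1 − cos(π·0.8350)) = -13.0801 → s = 20.9199
radial distance = base radius + s = 48 + 20.9199 = 68.9199

68.9199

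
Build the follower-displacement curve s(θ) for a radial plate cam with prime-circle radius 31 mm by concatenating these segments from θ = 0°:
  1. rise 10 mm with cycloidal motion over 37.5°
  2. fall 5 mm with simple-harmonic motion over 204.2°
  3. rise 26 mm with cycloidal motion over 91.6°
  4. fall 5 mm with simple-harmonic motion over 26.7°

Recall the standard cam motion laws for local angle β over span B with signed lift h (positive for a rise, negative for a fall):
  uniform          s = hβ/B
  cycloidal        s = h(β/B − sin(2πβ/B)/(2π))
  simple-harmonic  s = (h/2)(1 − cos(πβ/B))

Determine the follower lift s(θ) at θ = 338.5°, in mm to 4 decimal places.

seg 1 [0°–37.5°] cycloidal, h=10: full span → s += 10 → s = 10.0000
seg 2 [37.5°–241.7°] simple-harmonic, h=-5: full span → s += -5 → s = 5.0000
seg 3 [241.7°–333.3°] cycloidal, h=26: full span → s += 26 → s = 31.0000
seg 4 [333.3°–360°] simple-harmonic, h=-5: θ=338.5° here. β=5.2, B=26.7. -5/2·(1 − cos(π·0.1948)) = -0.4535 → s = 30.5465

30.5465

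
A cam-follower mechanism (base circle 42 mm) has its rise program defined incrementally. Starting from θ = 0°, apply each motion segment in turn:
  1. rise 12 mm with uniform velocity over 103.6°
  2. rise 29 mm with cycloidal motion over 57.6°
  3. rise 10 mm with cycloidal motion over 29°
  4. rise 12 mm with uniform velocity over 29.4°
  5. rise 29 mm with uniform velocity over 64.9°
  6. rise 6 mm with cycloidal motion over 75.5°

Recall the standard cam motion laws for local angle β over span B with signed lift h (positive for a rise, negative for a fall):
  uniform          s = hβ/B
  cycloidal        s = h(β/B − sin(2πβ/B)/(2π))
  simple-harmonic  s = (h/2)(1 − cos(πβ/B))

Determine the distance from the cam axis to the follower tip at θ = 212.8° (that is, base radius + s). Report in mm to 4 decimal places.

seg 1 [0°–103.6°] uniform, h=12: full span → s += 12 → s = 12.0000
seg 2 [103.6°–161.2°] cycloidal, h=29: full span → s += 29 → s = 41.0000
seg 3 [161.2°–190.2°] cycloidal, h=10: full span → s += 10 → s = 51.0000
seg 4 [190.2°–219.6°] uniform, h=12: θ=212.8° here. β=22.6, B=29.4. 12·22.6/29.4 = 9.2245 → s = 60.2245
radial distance = base radius + s = 42 + 60.2245 = 102.2245

102.2245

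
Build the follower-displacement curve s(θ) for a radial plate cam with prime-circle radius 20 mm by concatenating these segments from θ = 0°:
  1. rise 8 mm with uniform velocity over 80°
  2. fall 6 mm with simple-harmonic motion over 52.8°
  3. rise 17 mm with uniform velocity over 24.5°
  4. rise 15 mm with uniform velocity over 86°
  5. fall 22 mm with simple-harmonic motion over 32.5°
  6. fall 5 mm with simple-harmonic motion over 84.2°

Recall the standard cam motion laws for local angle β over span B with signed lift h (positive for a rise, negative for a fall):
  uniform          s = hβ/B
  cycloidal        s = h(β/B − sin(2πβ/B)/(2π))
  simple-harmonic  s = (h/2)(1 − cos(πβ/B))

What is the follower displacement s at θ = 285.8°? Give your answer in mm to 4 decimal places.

seg 1 [0°–80°] uniform, h=8: full span → s += 8 → s = 8.0000
seg 2 [80°–132.8°] simple-harmonic, h=-6: full span → s += -6 → s = 2.0000
seg 3 [132.8°–157.3°] uniform, h=17: full span → s += 17 → s = 19.0000
seg 4 [157.3°–243.3°] uniform, h=15: full span → s += 15 → s = 34.0000
seg 5 [243.3°–275.8°] simple-harmonic, h=-22: full span → s += -22 → s = 12.0000
seg 6 [275.8°–360°] simple-harmonic, h=-5: θ=285.8° here. β=10, B=84.2. -5/2·(1 − cos(π·0.1188)) = -0.1720 → s = 11.8280

11.8280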